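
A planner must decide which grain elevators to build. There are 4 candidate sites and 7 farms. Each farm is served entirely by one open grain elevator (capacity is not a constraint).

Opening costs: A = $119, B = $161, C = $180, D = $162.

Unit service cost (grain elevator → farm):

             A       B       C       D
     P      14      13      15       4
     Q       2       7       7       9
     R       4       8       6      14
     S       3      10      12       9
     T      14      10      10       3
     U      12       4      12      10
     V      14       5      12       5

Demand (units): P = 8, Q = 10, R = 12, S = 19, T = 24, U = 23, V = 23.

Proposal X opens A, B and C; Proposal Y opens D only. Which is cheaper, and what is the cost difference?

Proposal X: {A, B, C}: P→B 13·8=104, Q→A 2·10=20, R→A 4·12=48, S→A 3·19=57, T→B 10·24=240, U→B 4·23=92, V→B 5·23=115. Service 676; fixed 460; total 1136.
Proposal Y: {D}: P→D 4·8=32, Q→D 9·10=90, R→D 14·12=168, S→D 9·19=171, T→D 3·24=72, U→D 10·23=230, V→D 5·23=115. Service 878; fixed 162; total 1040.
Difference: |1136 − 1040| = 96.

Proposal Y is cheaper by 96.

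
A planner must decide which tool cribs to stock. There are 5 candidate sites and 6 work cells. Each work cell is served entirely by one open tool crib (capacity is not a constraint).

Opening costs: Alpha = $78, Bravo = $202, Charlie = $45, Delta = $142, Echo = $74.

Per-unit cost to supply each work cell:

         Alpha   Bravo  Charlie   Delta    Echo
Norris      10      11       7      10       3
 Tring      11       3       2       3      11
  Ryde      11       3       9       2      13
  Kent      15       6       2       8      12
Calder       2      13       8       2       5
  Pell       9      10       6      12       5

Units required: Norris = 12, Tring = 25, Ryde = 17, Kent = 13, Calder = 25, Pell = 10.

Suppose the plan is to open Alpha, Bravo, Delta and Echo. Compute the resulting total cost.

Total cost: 819

Each work cell is assigned to its cheapest site among the open ones.
{Alpha, Bravo, Delta, Echo}: Norris→Echo 3·12=36, Tring→Bravo 3·25=75, Ryde→Delta 2·17=34, Kent→Bravo 6·13=78, Calder→Alpha 2·25=50, Pell→Echo 5·10=50. Service 323; fixed 496; total 819.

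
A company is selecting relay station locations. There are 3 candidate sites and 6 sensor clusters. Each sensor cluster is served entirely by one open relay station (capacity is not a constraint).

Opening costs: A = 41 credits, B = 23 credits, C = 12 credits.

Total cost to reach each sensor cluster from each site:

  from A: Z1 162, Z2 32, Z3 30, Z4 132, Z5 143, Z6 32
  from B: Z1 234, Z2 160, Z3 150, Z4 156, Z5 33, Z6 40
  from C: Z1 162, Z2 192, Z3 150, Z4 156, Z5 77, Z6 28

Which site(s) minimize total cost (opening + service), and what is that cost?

For any fixed open set, each sensor cluster goes to its cheapest open site; total = fixed + service.
{A, B}: Z1→A 162, Z2→A 32, Z3→A 30, Z4→A 132, Z5→B 33, Z6→A 32. Service 421; fixed 64; total 485.
{A, B, C}: service 417 + fixed 76 = 493
{A, C}: service 461 + fixed 53 = 514
{C}: service 765 + fixed 12 = 777
No other subset beats 485.

Open A and B; minimum total cost 485.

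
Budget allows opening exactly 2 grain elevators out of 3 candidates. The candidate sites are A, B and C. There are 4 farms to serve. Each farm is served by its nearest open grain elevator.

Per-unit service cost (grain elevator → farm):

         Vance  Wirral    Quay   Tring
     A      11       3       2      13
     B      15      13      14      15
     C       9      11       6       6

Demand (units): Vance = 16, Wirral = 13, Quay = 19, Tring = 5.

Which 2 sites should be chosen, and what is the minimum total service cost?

With exactly 2 open, each farm uses its cheapest among the chosen.
{A, C}: Vance→C 9·16=144, Wirral→A 3·13=39, Quay→A 2·19=38, Tring→C 6·5=30. Service cost 251.
{A, B}: service cost 318
{B, C}: service cost 431
Among all 3 size-2 choices, {A, C} is lowest.

Choose A and C; total service cost 251.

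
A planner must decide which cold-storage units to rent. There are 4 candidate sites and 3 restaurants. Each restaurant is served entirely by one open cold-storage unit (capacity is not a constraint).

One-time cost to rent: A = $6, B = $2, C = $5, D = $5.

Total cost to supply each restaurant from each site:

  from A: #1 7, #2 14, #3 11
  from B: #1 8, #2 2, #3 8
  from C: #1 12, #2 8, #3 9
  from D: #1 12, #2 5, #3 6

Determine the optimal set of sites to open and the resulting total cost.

For any fixed open set, each restaurant goes to its cheapest open site; total = fixed + service.
{B}: #1→B 8, #2→B 2, #3→B 8. Service 18; fixed 2; total 20.
{B, D}: #1→B 8, #2→B 2, #3→D 6. Service 16; fixed 7; total 23.
{A, B}: service 17 + fixed 8 = 25
{A, B, C, D}: #1→A 7, #2→B 2, #3→D 6. Service 15; fixed 18; total 33.
(All 15 nonempty subsets were checked; B only is lowest.)

Open B only; minimum total cost 20.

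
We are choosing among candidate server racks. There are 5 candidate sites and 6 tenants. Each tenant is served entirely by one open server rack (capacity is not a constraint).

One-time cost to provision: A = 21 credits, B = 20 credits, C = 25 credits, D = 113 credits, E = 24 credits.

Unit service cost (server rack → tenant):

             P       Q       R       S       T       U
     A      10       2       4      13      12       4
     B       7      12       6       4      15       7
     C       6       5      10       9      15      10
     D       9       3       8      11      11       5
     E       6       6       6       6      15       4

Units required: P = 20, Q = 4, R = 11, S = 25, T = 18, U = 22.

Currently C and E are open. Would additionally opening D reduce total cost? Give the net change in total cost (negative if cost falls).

Current service cost with {C, E}: 714.
Adding D: each tenant re-picks its cheapest; new service cost 634, saving 80.
Extra fixed cost: 113. Net change = 113 − 80 = 33.
(Totals: 763 → 796.)

No — net change +33 (cost rises by 33).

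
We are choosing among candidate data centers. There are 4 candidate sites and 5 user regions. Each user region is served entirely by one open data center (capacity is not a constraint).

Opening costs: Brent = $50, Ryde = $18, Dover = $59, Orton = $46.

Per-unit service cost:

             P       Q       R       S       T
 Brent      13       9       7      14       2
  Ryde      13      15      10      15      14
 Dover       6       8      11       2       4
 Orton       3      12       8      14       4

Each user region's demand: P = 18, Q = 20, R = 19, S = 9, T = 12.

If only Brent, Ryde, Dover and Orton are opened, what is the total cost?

Total cost: 562

Each user region is assigned to its cheapest site among the open ones.
{Brent, Ryde, Dover, Orton}: P→Orton 3·18=54, Q→Dover 8·20=160, R→Brent 7·19=133, S→Dover 2·9=18, T→Brent 2·12=24. Service 389; fixed 173; total 562.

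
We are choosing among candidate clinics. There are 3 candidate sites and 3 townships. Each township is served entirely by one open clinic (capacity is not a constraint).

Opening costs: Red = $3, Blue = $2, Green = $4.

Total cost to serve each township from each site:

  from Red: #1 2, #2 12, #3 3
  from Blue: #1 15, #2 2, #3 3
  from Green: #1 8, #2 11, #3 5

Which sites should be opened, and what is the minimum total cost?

Open Red and Blue; minimum total cost 12.

For any fixed open set, each township goes to its cheapest open site; total = fixed + service.
{Red, Blue}: #1→Red 2, #2→Blue 2, #3→Red 3. Service 7; fixed 5; total 12.
{Red, Blue, Green}: #1→Red 2, #2→Blue 2, #3→Red 3. Service 7; fixed 9; total 16.
{Blue, Green}: service 13 + fixed 6 = 19
{Blue}: #1→Blue 15, #2→Blue 2, #3→Blue 3. Service 20; fixed 2; total 22.
No other subset beats 12.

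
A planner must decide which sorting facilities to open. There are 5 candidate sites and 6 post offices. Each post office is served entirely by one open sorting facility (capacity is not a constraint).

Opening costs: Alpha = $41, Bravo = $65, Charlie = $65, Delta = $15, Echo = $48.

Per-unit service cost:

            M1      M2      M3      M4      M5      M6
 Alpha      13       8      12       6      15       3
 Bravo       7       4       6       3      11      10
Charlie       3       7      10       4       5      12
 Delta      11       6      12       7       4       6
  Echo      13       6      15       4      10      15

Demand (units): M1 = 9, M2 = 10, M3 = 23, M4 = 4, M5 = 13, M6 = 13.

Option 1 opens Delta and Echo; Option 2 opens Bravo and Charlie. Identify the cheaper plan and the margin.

Option 2 is cheaper by 102.

Option 1: {Delta, Echo}: M1→Delta 11·9=99, M2→Delta 6·10=60, M3→Delta 12·23=276, M4→Echo 4·4=16, M5→Delta 4·13=52, M6→Delta 6·13=78. Service 581; fixed 63; total 644.
Option 2: {Bravo, Charlie}: M1→Charlie 3·9=27, M2→Bravo 4·10=40, M3→Bravo 6·23=138, M4→Bravo 3·4=12, M5→Charlie 5·13=65, M6→Bravo 10·13=130. Service 412; fixed 130; total 542.
Difference: |644 − 542| = 102.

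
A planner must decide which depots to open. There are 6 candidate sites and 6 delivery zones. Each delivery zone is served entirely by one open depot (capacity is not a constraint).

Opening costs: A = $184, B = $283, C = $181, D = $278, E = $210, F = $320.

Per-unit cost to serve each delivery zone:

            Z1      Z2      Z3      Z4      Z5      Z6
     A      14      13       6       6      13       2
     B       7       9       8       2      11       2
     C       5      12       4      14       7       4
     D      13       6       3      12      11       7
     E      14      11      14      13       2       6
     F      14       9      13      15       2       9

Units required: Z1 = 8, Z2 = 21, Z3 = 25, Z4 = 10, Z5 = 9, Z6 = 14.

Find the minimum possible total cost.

For any fixed open set, each delivery zone goes to its cheapest open site; total = fixed + service.
{C}: Z1→C 5·8=40, Z2→C 12·21=252, Z3→C 4·25=100, Z4→C 14·10=140, Z5→C 7·9=63, Z6→C 4·14=56. Service 651; fixed 181; total 832.
{B}: Z1→B 7·8=56, Z2→B 9·21=189, Z3→B 8·25=200, Z4→B 2·10=20, Z5→B 11·9=99, Z6→B 2·14=28. Service 592; fixed 283; total 875.
{D}: Z1→D 13·8=104, Z2→D 6·21=126, Z3→D 3·25=75, Z4→D 12·10=120, Z5→D 11·9=99, Z6→D 7·14=98. Service 622; fixed 278; total 900.
{A, B, C, D, E, F}: service 307 + fixed 1456 = 1763
No other subset beats 832.

Minimum total cost: 832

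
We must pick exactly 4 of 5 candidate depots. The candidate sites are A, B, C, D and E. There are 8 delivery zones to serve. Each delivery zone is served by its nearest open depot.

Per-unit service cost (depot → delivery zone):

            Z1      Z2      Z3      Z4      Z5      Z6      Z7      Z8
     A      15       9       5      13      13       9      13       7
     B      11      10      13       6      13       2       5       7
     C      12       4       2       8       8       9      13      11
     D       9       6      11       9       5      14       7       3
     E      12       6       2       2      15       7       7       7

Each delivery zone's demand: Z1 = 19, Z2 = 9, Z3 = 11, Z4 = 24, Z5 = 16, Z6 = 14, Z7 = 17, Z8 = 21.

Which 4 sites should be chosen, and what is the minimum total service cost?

Choose B, C, D and E; total service cost 533.

With exactly 4 open, each delivery zone uses its cheapest among the chosen.
{B, C, D, E}: Z1→D 9·19=171, Z2→C 4·9=36, Z3→C 2·11=22, Z4→E 2·24=48, Z5→D 5·16=80, Z6→B 2·14=28, Z7→B 5·17=85, Z8→D 3·21=63. Service cost 533.
{A, B, D, E}: service cost 551
{A, B, C, D}: service cost 629
Among all 5 size-4 choices, {B, C, D, E} is lowest.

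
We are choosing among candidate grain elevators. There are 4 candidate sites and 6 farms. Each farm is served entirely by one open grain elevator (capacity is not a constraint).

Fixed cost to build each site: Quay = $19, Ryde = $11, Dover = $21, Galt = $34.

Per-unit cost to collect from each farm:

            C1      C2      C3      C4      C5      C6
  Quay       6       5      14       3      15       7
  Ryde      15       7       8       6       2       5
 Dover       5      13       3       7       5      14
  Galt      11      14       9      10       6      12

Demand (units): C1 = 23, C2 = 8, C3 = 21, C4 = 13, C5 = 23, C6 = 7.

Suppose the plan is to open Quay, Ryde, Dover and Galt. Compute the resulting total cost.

Total cost: 423

Each farm is assigned to its cheapest site among the open ones.
{Quay, Ryde, Dover, Galt}: C1→Dover 5·23=115, C2→Quay 5·8=40, C3→Dover 3·21=63, C4→Quay 3·13=39, C5→Ryde 2·23=46, C6→Ryde 5·7=35. Service 338; fixed 85; total 423.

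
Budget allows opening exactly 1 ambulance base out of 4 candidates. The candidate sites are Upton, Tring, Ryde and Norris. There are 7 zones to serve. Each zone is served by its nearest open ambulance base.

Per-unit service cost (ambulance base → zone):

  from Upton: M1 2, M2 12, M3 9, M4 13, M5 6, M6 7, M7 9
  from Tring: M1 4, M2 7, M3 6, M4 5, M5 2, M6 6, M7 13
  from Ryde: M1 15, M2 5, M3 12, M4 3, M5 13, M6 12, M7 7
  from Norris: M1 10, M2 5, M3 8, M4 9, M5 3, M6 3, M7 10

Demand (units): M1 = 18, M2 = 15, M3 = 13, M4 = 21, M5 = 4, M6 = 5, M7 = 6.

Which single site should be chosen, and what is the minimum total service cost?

Choose Tring only; total service cost 476.

With exactly 1 open, each zone uses its cheapest among the chosen.
{Tring}: M1→Tring 4·18=72, M2→Tring 7·15=105, M3→Tring 6·13=78, M4→Tring 5·21=105, M5→Tring 2·4=8, M6→Tring 6·5=30, M7→Tring 13·6=78. Service cost 476.
{Norris}: service cost 635
{Ryde}: service cost 718
Among all 4 size-1 choices, {Tring} is lowest.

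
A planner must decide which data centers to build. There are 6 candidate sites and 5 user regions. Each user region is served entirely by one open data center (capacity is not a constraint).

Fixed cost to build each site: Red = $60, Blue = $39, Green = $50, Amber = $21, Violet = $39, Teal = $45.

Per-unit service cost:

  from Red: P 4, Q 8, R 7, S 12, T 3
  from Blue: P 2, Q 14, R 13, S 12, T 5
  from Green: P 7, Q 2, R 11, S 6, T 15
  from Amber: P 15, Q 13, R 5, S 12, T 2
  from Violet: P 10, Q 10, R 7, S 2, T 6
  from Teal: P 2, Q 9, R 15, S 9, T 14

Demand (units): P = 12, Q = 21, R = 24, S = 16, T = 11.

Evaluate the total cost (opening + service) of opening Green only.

Total cost: 701

Each user region is assigned to its cheapest site among the open ones.
{Green}: P→Green 7·12=84, Q→Green 2·21=42, R→Green 11·24=264, S→Green 6·16=96, T→Green 15·11=165. Service 651; fixed 50; total 701.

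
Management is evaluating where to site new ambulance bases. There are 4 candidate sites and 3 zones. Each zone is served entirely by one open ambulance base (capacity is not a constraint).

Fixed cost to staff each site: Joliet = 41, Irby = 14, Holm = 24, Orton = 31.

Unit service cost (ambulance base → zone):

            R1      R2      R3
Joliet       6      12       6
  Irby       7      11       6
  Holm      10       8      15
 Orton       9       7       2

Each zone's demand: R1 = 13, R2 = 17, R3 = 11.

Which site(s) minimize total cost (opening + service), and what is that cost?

Open Irby and Orton; minimum total cost 277.

For any fixed open set, each zone goes to its cheapest open site; total = fixed + service.
{Irby, Orton}: R1→Irby 7·13=91, R2→Orton 7·17=119, R3→Orton 2·11=22. Service 232; fixed 45; total 277.
{Orton}: R1→Orton 9·13=117, R2→Orton 7·17=119, R3→Orton 2·11=22. Service 258; fixed 31; total 289.
{Joliet, Orton}: R1→Joliet 6·13=78, R2→Orton 7·17=119, R3→Orton 2·11=22. Service 219; fixed 72; total 291.
{Joliet, Irby, Holm, Orton}: service 219 + fixed 110 = 329
No other subset beats 277.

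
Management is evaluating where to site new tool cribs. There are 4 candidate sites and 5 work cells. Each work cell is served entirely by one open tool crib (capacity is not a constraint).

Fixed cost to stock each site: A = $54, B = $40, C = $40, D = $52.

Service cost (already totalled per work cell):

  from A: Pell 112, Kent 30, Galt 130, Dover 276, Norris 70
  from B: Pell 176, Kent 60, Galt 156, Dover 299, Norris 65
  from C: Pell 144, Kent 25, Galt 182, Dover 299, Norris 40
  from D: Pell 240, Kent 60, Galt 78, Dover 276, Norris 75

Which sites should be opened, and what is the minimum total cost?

Open C and D; minimum total cost 655.

For any fixed open set, each work cell goes to its cheapest open site; total = fixed + service.
{C, D}: Pell→C 144, Kent→C 25, Galt→D 78, Dover→D 276, Norris→C 40. Service 563; fixed 92; total 655.
{A}: Pell→A 112, Kent→A 30, Galt→A 130, Dover→A 276, Norris→A 70. Service 618; fixed 54; total 672.
{A, D}: service 566 + fixed 106 = 672
{A, B, C, D}: Pell→A 112, Kent→C 25, Galt→D 78, Dover→A 276, Norris→C 40. Service 531; fixed 186; total 717.
No other subset beats 655.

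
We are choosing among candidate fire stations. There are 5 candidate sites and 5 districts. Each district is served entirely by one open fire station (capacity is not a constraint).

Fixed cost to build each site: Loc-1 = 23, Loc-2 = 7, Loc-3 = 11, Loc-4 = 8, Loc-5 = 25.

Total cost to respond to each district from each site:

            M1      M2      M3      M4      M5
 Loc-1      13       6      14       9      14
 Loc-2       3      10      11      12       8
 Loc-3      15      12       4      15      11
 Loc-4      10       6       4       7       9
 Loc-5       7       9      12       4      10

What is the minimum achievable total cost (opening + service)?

Minimum total cost: 43

For any fixed open set, each district goes to its cheapest open site; total = fixed + service.
{Loc-2, Loc-4}: M1→Loc-2 3, M2→Loc-4 6, M3→Loc-4 4, M4→Loc-4 7, M5→Loc-2 8. Service 28; fixed 15; total 43.
{Loc-4}: service 36 + fixed 8 = 44
{Loc-2}: service 44 + fixed 7 = 51
{Loc-1, Loc-2, Loc-3, Loc-4, Loc-5}: service 25 + fixed 74 = 99
No other subset beats 43.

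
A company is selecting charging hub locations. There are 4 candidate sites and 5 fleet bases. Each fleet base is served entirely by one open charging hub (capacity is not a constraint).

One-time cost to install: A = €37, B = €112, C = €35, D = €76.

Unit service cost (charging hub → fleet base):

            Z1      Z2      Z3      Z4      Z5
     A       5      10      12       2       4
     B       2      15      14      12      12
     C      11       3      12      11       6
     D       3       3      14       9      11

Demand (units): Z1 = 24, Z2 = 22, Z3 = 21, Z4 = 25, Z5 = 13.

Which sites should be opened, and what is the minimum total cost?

Open A and D; minimum total cost 605.

For any fixed open set, each fleet base goes to its cheapest open site; total = fixed + service.
{A, D}: Z1→D 3·24=72, Z2→D 3·22=66, Z3→A 12·21=252, Z4→A 2·25=50, Z5→A 4·13=52. Service 492; fixed 113; total 605.
{A, C}: service 540 + fixed 72 = 612
{A, C, D}: service 492 + fixed 148 = 640
{A, B, C, D}: service 468 + fixed 260 = 728
No other subset beats 605.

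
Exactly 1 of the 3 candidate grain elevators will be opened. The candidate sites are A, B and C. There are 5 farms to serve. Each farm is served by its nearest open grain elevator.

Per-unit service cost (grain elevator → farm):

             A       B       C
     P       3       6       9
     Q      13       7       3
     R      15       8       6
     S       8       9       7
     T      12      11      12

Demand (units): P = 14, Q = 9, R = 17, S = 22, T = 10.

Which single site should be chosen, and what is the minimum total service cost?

Choose C only; total service cost 529.

With exactly 1 open, each farm uses its cheapest among the chosen.
{C}: P→C 9·14=126, Q→C 3·9=27, R→C 6·17=102, S→C 7·22=154, T→C 12·10=120. Service cost 529.
{B}: service cost 591
{A}: service cost 710
Among all 3 size-1 choices, {C} is lowest.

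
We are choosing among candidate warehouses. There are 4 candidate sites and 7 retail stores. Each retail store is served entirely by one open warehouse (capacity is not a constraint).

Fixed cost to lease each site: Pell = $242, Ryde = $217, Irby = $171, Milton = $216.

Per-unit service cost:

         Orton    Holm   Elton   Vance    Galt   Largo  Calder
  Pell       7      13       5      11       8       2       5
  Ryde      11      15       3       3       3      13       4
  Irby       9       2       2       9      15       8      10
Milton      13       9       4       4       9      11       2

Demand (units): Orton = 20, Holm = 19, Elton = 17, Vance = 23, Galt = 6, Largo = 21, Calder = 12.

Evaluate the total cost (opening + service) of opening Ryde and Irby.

Total cost: 943

Each retail store is assigned to its cheapest site among the open ones.
{Ryde, Irby}: Orton→Irby 9·20=180, Holm→Irby 2·19=38, Elton→Irby 2·17=34, Vance→Ryde 3·23=69, Galt→Ryde 3·6=18, Largo→Irby 8·21=168, Calder→Ryde 4·12=48. Service 555; fixed 388; total 943.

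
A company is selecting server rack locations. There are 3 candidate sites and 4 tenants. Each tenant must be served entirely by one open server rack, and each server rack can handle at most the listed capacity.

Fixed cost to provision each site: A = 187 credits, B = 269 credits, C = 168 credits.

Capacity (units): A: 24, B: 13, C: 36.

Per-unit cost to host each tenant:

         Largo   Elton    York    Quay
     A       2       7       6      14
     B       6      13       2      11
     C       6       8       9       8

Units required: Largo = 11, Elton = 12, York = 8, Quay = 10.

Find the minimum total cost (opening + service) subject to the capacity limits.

Minimum total cost: 601

Open {A, C}: Largo→A 2·11=22, Elton→C 8·12=96, York→A 6·8=48, Quay→C 8·10=80.
Loads: A carries 19/24, C carries 22/36. Service 246; fixed 355; total 601.
Next best feasible plan costs 613.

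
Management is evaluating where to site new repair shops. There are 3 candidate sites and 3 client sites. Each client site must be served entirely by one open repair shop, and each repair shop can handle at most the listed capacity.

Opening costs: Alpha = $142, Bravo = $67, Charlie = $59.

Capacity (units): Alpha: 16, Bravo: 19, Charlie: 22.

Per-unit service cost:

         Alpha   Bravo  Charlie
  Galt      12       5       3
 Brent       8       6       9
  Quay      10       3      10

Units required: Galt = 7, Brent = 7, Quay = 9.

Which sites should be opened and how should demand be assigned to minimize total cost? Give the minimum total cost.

Open {Bravo, Charlie}: Galt→Charlie 3·7=21, Brent→Bravo 6·7=42, Quay→Bravo 3·9=27.
Loads: Bravo carries 16/19, Charlie carries 7/22. Service 90; fixed 126; total 216.
Next best feasible plan costs 237.

Minimum total cost: 216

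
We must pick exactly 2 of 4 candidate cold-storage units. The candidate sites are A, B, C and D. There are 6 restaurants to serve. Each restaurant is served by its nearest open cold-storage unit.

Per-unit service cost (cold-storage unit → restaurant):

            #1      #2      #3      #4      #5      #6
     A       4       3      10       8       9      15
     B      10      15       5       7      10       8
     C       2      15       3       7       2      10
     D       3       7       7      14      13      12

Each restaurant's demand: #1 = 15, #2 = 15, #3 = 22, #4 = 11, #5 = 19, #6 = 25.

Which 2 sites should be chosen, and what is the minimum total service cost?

With exactly 2 open, each restaurant uses its cheapest among the chosen.
{A, C}: #1→C 2·15=30, #2→A 3·15=45, #3→C 3·22=66, #4→C 7·11=77, #5→C 2·19=38, #6→C 10·25=250. Service cost 506.
{C, D}: service cost 566
{B, C}: service cost 636
Among all 6 size-2 choices, {A, C} is lowest.

Choose A and C; total service cost 506.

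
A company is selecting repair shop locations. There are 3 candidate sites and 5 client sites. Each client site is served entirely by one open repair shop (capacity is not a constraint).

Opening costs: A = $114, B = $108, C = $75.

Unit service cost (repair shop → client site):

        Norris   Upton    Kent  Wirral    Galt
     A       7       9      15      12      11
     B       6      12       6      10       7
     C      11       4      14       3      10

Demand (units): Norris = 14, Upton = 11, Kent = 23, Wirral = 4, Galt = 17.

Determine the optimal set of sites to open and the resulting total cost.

Open B and C; minimum total cost 580.

For any fixed open set, each client site goes to its cheapest open site; total = fixed + service.
{B, C}: Norris→B 6·14=84, Upton→C 4·11=44, Kent→B 6·23=138, Wirral→C 3·4=12, Galt→B 7·17=119. Service 397; fixed 183; total 580.
{B}: Norris→B 6·14=84, Upton→B 12·11=132, Kent→B 6·23=138, Wirral→B 10·4=40, Galt→B 7·17=119. Service 513; fixed 108; total 621.
{A, B, C}: service 397 + fixed 297 = 694
{C}: service 702 + fixed 75 = 777
No other subset beats 580.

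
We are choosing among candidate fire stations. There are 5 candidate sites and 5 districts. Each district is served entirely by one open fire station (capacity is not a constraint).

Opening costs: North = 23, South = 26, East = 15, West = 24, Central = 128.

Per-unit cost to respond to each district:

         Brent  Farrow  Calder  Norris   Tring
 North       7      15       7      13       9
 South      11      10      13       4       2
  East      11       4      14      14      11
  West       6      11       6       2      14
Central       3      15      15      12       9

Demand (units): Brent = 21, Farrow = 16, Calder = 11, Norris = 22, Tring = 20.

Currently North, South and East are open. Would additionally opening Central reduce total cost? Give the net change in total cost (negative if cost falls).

Current service cost with {North, South, East}: 416.
Adding Central: each district re-picks its cheapest; new service cost 332, saving 84.
Extra fixed cost: 128. Net change = 128 − 84 = 44.
(Totals: 480 → 524.)

No — net change +44 (cost rises by 44).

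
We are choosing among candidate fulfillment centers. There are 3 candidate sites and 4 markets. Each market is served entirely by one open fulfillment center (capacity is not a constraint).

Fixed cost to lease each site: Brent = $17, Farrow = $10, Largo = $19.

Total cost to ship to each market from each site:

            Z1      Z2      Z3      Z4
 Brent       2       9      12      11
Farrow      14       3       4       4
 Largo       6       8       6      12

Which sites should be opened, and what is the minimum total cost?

Open Farrow only; minimum total cost 35.

For any fixed open set, each market goes to its cheapest open site; total = fixed + service.
{Farrow}: Z1→Farrow 14, Z2→Farrow 3, Z3→Farrow 4, Z4→Farrow 4. Service 25; fixed 10; total 35.
{Brent, Farrow}: Z1→Brent 2, Z2→Farrow 3, Z3→Farrow 4, Z4→Farrow 4. Service 13; fixed 27; total 40.
{Farrow, Largo}: service 17 + fixed 29 = 46
{Brent, Farrow, Largo}: service 13 + fixed 46 = 59
No other subset beats 35.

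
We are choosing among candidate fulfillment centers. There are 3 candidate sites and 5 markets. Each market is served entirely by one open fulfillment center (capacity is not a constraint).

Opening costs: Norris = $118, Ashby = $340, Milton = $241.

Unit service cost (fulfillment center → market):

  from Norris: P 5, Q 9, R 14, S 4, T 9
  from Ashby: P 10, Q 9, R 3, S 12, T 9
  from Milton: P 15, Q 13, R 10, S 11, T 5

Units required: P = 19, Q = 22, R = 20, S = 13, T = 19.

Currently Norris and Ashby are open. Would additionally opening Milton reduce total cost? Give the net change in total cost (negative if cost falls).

No — net change +165 (cost rises by 165).

Current service cost with {Norris, Ashby}: 576.
Adding Milton: each market re-picks its cheapest; new service cost 500, saving 76.
Extra fixed cost: 241. Net change = 241 − 76 = 165.
(Totals: 1034 → 1199.)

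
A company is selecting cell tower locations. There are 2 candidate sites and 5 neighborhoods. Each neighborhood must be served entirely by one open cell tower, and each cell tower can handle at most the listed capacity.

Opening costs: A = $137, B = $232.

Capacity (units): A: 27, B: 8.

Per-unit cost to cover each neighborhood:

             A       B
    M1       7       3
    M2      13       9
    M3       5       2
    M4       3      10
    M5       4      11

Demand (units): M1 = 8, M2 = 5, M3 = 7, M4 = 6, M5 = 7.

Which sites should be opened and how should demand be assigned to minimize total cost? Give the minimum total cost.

Open {A, B}: M1→B 3·8=24, M2→A 13·5=65, M3→A 5·7=35, M4→A 3·6=18, M5→A 4·7=28.
Loads: A carries 25/27, B carries 8/8. Service 170; fixed 369; total 539.
Next best feasible plan costs 550.

Minimum total cost: 539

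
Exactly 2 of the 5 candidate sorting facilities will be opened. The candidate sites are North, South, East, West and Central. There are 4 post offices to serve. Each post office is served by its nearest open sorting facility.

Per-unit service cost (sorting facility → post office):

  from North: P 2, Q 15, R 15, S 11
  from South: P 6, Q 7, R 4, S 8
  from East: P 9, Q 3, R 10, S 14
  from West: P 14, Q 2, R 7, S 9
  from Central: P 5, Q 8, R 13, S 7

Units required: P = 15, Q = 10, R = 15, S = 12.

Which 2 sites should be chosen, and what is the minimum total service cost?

Choose North and South; total service cost 256.

With exactly 2 open, each post office uses its cheapest among the chosen.
{North, South}: P→North 2·15=30, Q→South 7·10=70, R→South 4·15=60, S→South 8·12=96. Service cost 256.
{North, West}: service cost 263
{South, West}: service cost 266
Among all 10 size-2 choices, {North, South} is lowest.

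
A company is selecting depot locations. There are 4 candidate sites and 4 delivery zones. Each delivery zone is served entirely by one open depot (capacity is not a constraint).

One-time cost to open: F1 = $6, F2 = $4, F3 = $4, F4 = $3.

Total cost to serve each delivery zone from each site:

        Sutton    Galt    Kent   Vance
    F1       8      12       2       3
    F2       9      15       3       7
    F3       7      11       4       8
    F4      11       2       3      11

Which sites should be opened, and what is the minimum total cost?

For any fixed open set, each delivery zone goes to its cheapest open site; total = fixed + service.
{F1, F4}: Sutton→F1 8, Galt→F4 2, Kent→F1 2, Vance→F1 3. Service 15; fixed 9; total 24.
{F1, F3, F4}: Sutton→F3 7, Galt→F4 2, Kent→F1 2, Vance→F1 3. Service 14; fixed 13; total 27.
{F3, F4}: service 20 + fixed 7 = 27
{F1, F2, F3, F4}: service 14 + fixed 17 = 31
No other subset beats 24.

Open F1 and F4; minimum total cost 24.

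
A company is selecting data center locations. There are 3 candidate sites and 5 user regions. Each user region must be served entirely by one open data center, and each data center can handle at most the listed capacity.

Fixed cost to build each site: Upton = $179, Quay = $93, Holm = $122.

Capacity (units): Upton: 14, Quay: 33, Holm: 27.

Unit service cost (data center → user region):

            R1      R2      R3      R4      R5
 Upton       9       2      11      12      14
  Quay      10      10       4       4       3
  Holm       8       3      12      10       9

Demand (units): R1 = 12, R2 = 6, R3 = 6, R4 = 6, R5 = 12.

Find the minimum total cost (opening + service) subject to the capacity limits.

Minimum total cost: 413

Open {Quay, Holm}: R1→Holm 8·12=96, R2→Holm 3·6=18, R3→Quay 4·6=24, R4→Quay 4·6=24, R5→Quay 3·12=36.
Loads: Quay carries 24/33, Holm carries 18/27. Service 198; fixed 215; total 413.
Next best feasible plan costs 449.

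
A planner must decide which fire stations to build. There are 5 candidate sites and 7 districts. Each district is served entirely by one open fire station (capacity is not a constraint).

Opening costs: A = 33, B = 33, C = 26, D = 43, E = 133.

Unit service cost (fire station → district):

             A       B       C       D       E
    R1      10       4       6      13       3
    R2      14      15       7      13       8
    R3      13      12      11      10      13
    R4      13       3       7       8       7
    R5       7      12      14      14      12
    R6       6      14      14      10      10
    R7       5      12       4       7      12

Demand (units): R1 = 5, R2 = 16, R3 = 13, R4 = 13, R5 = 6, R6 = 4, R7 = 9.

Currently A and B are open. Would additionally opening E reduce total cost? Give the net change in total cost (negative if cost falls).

No — net change +32 (cost rises by 32).

Current service cost with {A, B}: 550.
Adding E: each district re-picks its cheapest; new service cost 449, saving 101.
Extra fixed cost: 133. Net change = 133 − 101 = 32.
(Totals: 616 → 648.)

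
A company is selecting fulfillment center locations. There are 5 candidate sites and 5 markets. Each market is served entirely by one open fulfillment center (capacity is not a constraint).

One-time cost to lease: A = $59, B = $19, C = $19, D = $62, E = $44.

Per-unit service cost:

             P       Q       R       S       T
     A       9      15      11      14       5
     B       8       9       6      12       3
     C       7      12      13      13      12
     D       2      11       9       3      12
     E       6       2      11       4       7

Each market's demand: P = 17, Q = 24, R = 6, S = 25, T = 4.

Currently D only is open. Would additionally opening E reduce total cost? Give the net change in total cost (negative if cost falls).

Yes — net change −192 (cost falls by 192).

Current service cost with {D}: 475.
Adding E: each market re-picks its cheapest; new service cost 239, saving 236.
Extra fixed cost: 44. Net change = 44 − 236 = -192.
(Totals: 537 → 345.)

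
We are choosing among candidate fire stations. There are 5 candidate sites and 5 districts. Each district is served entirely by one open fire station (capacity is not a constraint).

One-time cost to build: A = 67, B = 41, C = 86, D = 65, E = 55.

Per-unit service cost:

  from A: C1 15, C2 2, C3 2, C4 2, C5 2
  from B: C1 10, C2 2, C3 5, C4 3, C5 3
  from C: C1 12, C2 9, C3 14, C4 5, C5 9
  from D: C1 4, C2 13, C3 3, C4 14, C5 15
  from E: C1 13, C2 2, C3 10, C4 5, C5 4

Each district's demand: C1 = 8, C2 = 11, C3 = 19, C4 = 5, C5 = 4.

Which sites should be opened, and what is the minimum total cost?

For any fixed open set, each district goes to its cheapest open site; total = fixed + service.
{A, D}: C1→D 4·8=32, C2→A 2·11=22, C3→A 2·19=38, C4→A 2·5=10, C5→A 2·4=8. Service 110; fixed 132; total 242.
{B, D}: C1→D 4·8=32, C2→B 2·11=22, C3→D 3·19=57, C4→B 3·5=15, C5→B 3·4=12. Service 138; fixed 106; total 244.
{A}: C1→A 15·8=120, C2→A 2·11=22, C3→A 2·19=38, C4→A 2·5=10, C5→A 2·4=8. Service 198; fixed 67; total 265.
{A, B, C, D, E}: C1→D 4·8=32, C2→A 2·11=22, C3→A 2·19=38, C4→A 2·5=10, C5→A 2·4=8. Service 110; fixed 314; total 424.
No other subset beats 242.

Open A and D; minimum total cost 242.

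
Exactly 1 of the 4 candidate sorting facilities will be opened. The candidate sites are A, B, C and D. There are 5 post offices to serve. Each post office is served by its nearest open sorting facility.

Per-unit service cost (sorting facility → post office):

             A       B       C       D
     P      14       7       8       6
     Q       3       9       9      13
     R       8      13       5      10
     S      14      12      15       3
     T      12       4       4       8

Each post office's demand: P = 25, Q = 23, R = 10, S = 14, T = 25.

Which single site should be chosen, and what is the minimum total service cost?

Choose C only; total service cost 767.

With exactly 1 open, each post office uses its cheapest among the chosen.
{C}: P→C 8·25=200, Q→C 9·23=207, R→C 5·10=50, S→C 15·14=210, T→C 4·25=100. Service cost 767.
{B}: service cost 780
{D}: service cost 791
Among all 4 size-1 choices, {C} is lowest.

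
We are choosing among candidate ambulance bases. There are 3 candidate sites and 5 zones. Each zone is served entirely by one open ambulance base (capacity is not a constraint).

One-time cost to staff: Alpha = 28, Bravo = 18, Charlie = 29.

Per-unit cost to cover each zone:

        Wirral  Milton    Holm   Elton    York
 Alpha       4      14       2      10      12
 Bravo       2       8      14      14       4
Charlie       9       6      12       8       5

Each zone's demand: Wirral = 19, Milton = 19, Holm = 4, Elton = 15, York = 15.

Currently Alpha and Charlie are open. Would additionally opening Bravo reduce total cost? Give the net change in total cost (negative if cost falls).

Yes — net change −35 (cost falls by 35).

Current service cost with {Alpha, Charlie}: 393.
Adding Bravo: each zone re-picks its cheapest; new service cost 340, saving 53.
Extra fixed cost: 18. Net change = 18 − 53 = -35.
(Totals: 450 → 415.)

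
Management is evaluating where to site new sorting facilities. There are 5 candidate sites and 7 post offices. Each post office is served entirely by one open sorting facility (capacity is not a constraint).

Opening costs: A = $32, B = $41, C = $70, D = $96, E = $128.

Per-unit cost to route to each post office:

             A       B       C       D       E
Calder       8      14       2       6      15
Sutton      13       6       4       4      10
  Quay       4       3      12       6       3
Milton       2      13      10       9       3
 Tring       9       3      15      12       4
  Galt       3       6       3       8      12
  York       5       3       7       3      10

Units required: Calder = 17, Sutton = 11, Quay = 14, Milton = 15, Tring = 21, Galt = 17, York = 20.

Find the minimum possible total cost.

For any fixed open set, each post office goes to its cheapest open site; total = fixed + service.
{A, B, C}: Calder→C 2·17=34, Sutton→C 4·11=44, Quay→B 3·14=42, Milton→A 2·15=30, Tring→B 3·21=63, Galt→A 3·17=51, York→B 3·20=60. Service 324; fixed 143; total 467.
{A, B}: service 448 + fixed 73 = 521
{B, C}: Calder→C 2·17=34, Sutton→C 4·11=44, Quay→B 3·14=42, Milton→C 10·15=150, Tring→B 3·21=63, Galt→C 3·17=51, York→B 3·20=60. Service 444; fixed 111; total 555.
{A, B, C, D, E}: service 324 + fixed 367 = 691
No other subset beats 467.

Minimum total cost: 467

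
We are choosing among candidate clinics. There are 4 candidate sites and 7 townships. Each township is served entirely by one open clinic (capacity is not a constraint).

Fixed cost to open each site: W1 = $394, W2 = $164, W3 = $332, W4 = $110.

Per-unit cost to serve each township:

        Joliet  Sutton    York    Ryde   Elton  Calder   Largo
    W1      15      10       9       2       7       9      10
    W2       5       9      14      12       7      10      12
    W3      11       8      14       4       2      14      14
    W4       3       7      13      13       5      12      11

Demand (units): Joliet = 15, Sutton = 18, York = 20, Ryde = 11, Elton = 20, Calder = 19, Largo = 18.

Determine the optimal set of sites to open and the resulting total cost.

Open W4 only; minimum total cost 1210.

For any fixed open set, each township goes to its cheapest open site; total = fixed + service.
{W4}: Joliet→W4 3·15=45, Sutton→W4 7·18=126, York→W4 13·20=260, Ryde→W4 13·11=143, Elton→W4 5·20=100, Calder→W4 12·19=228, Largo→W4 11·18=198. Service 1100; fixed 110; total 1210.
{W2, W4}: service 1051 + fixed 274 = 1325
{W1, W4}: Joliet→W4 3·15=45, Sutton→W4 7·18=126, York→W1 9·20=180, Ryde→W1 2·11=22, Elton→W4 5·20=100, Calder→W1 9·19=171, Largo→W1 10·18=180. Service 824; fixed 504; total 1328.
{W1, W2, W3, W4}: service 764 + fixed 1000 = 1764
(All 15 nonempty subsets were checked; W4 only is lowest.)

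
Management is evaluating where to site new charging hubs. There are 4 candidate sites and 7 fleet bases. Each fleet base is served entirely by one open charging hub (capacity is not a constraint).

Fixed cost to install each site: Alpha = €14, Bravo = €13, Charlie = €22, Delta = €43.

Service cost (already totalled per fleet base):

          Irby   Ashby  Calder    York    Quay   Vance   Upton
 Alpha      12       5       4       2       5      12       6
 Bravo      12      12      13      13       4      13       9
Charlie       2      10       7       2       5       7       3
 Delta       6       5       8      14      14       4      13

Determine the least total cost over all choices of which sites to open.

Minimum total cost: 58

For any fixed open set, each fleet base goes to its cheapest open site; total = fixed + service.
{Charlie}: Irby→Charlie 2, Ashby→Charlie 10, Calder→Charlie 7, York→Charlie 2, Quay→Charlie 5, Vance→Charlie 7, Upton→Charlie 3. Service 36; fixed 22; total 58.
{Alpha}: service 46 + fixed 14 = 60
{Alpha, Charlie}: service 28 + fixed 36 = 64
{Alpha, Bravo, Charlie, Delta}: Irby→Charlie 2, Ashby→Alpha 5, Calder→Alpha 4, York→Alpha 2, Quay→Bravo 4, Vance→Delta 4, Upton→Charlie 3. Service 24; fixed 92; total 116.
No other subset beats 58.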